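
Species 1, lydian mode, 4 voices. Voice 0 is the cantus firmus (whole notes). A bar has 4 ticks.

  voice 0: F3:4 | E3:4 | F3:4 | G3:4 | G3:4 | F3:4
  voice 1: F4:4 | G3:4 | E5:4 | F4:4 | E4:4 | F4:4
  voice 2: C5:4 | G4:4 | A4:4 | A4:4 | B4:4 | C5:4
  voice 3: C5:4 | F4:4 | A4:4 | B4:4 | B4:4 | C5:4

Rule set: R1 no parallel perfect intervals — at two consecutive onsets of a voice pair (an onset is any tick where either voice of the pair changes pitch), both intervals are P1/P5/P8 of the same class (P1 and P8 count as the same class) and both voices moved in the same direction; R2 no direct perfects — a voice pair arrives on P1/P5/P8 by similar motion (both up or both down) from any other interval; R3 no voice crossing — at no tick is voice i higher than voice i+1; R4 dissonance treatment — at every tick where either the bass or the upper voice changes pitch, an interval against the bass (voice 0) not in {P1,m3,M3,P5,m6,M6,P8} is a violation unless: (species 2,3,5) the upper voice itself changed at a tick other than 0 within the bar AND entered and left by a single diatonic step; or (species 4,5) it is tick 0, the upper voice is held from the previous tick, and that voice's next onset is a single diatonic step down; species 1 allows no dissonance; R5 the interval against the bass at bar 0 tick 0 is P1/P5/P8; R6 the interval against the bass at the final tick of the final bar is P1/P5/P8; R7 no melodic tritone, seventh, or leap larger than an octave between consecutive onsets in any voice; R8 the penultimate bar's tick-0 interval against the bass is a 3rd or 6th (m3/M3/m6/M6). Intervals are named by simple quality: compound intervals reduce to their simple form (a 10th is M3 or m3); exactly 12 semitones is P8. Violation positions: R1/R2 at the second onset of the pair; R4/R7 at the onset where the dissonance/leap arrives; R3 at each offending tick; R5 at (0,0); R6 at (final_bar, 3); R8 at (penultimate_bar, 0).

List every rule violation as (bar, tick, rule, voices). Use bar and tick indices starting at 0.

bar 0: v0=F3 v1=F4 v2=C5 v3=C5 downbeat P5
bar 1: v0=E3 v1=G3 v2=G4 v3=F4 downbeat m2
bar 2: v0=F3 v1=E5 v2=A4 v3=A4 downbeat M3
bar 3: v0=G3 v1=F4 v2=A4 v3=B4 downbeat M3
bar 4: v0=G3 v1=E4 v2=B4 v3=B4 downbeat M3
bar 5: v0=F3 v1=F4 v2=C5 v3=C5 downbeat P5
  -> R2 @ bar 1 tick 0 v(1, 2): F4/C5 P5 -> G3/G4 P8 similar
  -> R3 @ bar 1 tick 0 v(2, 3): G4 above F4
  -> R4 @ bar 1 tick 0 v(0, 3): E3/F4 m2 untreated
  -> R7 @ bar 1 tick 0 v(1,): F4->G3 leap 10st
  -> R3 @ bar 1 tick 1 v(2, 3): G4 above F4
  -> R3 @ bar 1 tick 2 v(2, 3): G4 above F4
  -> R3 @ bar 1 tick 3 v(2, 3): G4 above F4
  -> R2 @ bar 2 tick 0 v(1, 2): G3/G4 P8 -> E5/A4 P5 similar
  -> R2 @ bar 2 tick 0 v(1, 3): G3/F4 m7 -> E5/A4 P5 similar
  -> R2 @ bar 2 tick 0 v(2, 3): G4/F4 M2 -> A4/A4 P1 similar
  -> R3 @ bar 2 tick 0 v(1, 2): E5 above A4
  -> R4 @ bar 2 tick 0 v(0, 1): F3/E5 M7 untreated
  -> R7 @ bar 2 tick 0 v(1,): G3->E5 leap 21st
  -> R3 @ bar 2 tick 1 v(1, 2): E5 above A4
  -> R3 @ bar 2 tick 2 v(1, 2): E5 above A4
  -> R3 @ bar 2 tick 3 v(1, 2): E5 above A4
  -> R4 @ bar 3 tick 0 v(0, 1): G3/F4 m7 untreated
  -> R4 @ bar 3 tick 0 v(0, 2): G3/A4 M2 untreated
  -> R7 @ bar 3 tick 0 v(1,): E5->F4 leap 11st
  -> R1 @ bar 5 tick 0 v(1, 2): E4/B4 P5 -> F4/C5 P5 similar
  -> R1 @ bar 5 tick 0 v(1, 3): E4/B4 P5 -> F4/C5 P5 similar
  -> R1 @ bar 5 tick 0 v(2, 3): B4/B4 P1 -> C5/C5 P1 similar

(1, 0, R2, (1, 2))
(1, 0, R3, (2, 3))
(1, 0, R4, (0, 3))
(1, 0, R7, (1,))
(1, 1, R3, (2, 3))
(1, 2, R3, (2, 3))
(1, 3, R3, (2, 3))
(2, 0, R2, (1, 2))
(2, 0, R2, (1, 3))
(2, 0, R2, (2, 3))
(2, 0, R3, (1, 2))
(2, 0, R4, (0, 1))
(2, 0, R7, (1,))
(2, 1, R3, (1, 2))
(2, 2, R3, (1, 2))
(2, 3, R3, (1, 2))
(3, 0, R4, (0, 1))
(3, 0, R4, (0, 2))
(3, 0, R7, (1,))
(5, 0, R1, (1, 2))
(5, 0, R1, (1, 3))
(5, 0, R1, (2, 3))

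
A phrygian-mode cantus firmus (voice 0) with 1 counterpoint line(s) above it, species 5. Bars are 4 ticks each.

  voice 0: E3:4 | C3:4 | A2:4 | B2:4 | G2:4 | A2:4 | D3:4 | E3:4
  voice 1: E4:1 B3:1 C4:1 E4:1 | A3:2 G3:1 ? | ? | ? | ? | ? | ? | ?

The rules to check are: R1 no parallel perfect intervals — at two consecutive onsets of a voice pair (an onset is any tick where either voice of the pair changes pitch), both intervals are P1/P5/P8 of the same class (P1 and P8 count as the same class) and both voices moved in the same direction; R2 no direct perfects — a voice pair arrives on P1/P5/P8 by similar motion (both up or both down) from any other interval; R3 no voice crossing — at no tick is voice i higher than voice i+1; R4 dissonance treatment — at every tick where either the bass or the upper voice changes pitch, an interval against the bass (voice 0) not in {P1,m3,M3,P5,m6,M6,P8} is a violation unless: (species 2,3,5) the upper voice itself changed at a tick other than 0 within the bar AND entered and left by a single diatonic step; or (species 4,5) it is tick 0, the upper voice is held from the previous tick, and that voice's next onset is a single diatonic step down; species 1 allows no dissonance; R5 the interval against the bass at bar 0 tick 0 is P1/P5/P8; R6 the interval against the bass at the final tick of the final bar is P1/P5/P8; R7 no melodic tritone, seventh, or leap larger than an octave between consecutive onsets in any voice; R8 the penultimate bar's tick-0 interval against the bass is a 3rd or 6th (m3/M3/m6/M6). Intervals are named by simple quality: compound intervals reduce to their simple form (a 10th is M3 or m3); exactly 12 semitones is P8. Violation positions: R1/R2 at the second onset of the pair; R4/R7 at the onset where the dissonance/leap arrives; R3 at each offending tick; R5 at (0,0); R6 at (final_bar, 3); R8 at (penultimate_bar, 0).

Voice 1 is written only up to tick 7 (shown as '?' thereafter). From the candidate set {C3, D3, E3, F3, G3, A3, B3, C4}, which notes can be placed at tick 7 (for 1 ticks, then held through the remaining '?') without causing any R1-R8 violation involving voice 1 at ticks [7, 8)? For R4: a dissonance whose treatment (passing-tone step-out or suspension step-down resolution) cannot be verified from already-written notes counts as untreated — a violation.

C3: legal
D3: violates R4
E3: legal
F3: violates R4
G3: legal
A3: legal
B3: violates R4
C4: legal

{A3, C3, C4, E3, G3}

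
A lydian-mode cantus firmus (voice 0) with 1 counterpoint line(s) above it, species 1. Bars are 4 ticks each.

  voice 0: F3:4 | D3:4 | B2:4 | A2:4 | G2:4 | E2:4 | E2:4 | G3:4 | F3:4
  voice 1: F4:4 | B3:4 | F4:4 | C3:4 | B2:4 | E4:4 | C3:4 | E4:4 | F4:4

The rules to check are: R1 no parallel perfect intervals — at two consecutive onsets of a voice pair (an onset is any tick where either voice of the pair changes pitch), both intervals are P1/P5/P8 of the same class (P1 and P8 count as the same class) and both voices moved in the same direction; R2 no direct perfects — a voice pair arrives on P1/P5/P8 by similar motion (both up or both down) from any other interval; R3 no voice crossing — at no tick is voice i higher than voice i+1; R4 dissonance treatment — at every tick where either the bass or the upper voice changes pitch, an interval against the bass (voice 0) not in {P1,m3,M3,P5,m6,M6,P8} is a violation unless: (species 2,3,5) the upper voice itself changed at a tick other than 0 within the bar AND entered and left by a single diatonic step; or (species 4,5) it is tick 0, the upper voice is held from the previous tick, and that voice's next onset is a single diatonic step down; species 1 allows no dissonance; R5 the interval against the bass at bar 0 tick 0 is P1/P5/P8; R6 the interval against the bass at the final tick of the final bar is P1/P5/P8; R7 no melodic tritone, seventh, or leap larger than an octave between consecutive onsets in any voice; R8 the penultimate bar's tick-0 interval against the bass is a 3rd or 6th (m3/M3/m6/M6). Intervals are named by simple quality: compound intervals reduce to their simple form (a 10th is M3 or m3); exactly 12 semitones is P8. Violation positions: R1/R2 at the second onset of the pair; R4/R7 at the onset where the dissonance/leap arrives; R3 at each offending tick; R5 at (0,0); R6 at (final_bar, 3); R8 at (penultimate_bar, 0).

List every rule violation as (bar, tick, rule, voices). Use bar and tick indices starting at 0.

bar 0: v0=F3 v1=F4 downbeat P8
bar 1: v0=D3 v1=B3 downbeat M6
bar 2: v0=B2 v1=F4 downbeat TT
bar 3: v0=A2 v1=C3 downbeat m3
bar 4: v0=G2 v1=B2 downbeat M3
bar 5: v0=E2 v1=E4 downbeat P1
bar 6: v0=E2 v1=C3 downbeat m6
bar 7: v0=G3 v1=E4 downbeat M6
bar 8: v0=F3 v1=F4 downbeat P8
  -> R7 @ bar 1 tick 0 v(1,): F4->B3 leap 6st
  -> R4 @ bar 2 tick 0 v(0, 1): B2/F4 TT untreated
  -> R7 @ bar 2 tick 0 v(1,): B3->F4 leap 6st
  -> R7 @ bar 3 tick 0 v(1,): F4->C3 leap 17st
  -> R7 @ bar 5 tick 0 v(1,): B2->E4 leap 17st
  -> R7 @ bar 6 tick 0 v(1,): E4->C3 leap 16st
  -> R7 @ bar 7 tick 0 v(0,): E2->G3 leap 15st
  -> R7 @ bar 7 tick 0 v(1,): C3->E4 leap 16st

(1, 0, R7, (1,))
(2, 0, R4, (0, 1))
(2, 0, R7, (1,))
(3, 0, R7, (1,))
(5, 0, R7, (1,))
(6, 0, R7, (1,))
(7, 0, R7, (0,))
(7, 0, R7, (1,))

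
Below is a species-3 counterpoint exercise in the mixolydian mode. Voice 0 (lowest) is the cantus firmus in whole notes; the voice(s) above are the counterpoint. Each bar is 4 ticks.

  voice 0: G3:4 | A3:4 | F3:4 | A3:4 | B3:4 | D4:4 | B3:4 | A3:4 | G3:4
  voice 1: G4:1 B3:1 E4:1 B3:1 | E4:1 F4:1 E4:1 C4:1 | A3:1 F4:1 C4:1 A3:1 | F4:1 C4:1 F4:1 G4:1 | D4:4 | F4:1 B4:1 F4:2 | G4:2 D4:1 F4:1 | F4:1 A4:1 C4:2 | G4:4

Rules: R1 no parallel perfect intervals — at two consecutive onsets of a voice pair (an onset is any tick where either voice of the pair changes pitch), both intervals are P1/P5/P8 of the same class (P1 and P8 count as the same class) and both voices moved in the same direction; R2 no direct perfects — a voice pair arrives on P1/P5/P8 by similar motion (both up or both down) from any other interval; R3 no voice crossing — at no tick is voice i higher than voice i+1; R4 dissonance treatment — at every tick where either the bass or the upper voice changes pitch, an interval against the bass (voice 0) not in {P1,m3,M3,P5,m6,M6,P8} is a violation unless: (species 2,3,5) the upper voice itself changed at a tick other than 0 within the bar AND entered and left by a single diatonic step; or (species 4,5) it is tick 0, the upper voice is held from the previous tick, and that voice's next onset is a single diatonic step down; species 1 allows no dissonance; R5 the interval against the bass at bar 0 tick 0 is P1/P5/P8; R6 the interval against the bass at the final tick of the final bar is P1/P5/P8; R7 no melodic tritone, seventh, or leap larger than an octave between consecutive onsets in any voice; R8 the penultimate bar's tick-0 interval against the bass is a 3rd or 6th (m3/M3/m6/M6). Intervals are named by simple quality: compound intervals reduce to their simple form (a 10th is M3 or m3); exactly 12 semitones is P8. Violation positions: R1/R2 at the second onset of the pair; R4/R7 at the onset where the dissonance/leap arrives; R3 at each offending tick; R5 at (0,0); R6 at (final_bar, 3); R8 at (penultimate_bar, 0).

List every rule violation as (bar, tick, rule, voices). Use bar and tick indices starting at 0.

(1, 0, R2, (0, 1))
(3, 3, R4, (0, 1))
(5, 1, R7, (1,))
(5, 2, R7, (1,))
(6, 3, R4, (0, 1))

bar 0: v0=G3 v1=G4 downbeat P8
bar 1: v0=A3 v1=E4 downbeat P5
bar 2: v0=F3 v1=A3 downbeat M3
bar 3: v0=A3 v1=F4 downbeat m6
bar 4: v0=B3 v1=D4 downbeat m3
bar 5: v0=D4 v1=F4 downbeat m3
bar 6: v0=B3 v1=G4 downbeat m6
bar 7: v0=A3 v1=F4 downbeat m6
bar 8: v0=G3 v1=G4 downbeat P8
  -> R2 @ bar 1 tick 0 v(0, 1): G3/B3 M3 -> A3/E4 P5 similar
  -> R4 @ bar 3 tick 3 v(0, 1): A3/G4 m7 untreated
  -> R7 @ bar 5 tick 1 v(1,): F4->B4 leap 6st
  -> R7 @ bar 5 tick 2 v(1,): B4->F4 leap 6st
  -> R4 @ bar 6 tick 3 v(0, 1): B3/F4 TT untreated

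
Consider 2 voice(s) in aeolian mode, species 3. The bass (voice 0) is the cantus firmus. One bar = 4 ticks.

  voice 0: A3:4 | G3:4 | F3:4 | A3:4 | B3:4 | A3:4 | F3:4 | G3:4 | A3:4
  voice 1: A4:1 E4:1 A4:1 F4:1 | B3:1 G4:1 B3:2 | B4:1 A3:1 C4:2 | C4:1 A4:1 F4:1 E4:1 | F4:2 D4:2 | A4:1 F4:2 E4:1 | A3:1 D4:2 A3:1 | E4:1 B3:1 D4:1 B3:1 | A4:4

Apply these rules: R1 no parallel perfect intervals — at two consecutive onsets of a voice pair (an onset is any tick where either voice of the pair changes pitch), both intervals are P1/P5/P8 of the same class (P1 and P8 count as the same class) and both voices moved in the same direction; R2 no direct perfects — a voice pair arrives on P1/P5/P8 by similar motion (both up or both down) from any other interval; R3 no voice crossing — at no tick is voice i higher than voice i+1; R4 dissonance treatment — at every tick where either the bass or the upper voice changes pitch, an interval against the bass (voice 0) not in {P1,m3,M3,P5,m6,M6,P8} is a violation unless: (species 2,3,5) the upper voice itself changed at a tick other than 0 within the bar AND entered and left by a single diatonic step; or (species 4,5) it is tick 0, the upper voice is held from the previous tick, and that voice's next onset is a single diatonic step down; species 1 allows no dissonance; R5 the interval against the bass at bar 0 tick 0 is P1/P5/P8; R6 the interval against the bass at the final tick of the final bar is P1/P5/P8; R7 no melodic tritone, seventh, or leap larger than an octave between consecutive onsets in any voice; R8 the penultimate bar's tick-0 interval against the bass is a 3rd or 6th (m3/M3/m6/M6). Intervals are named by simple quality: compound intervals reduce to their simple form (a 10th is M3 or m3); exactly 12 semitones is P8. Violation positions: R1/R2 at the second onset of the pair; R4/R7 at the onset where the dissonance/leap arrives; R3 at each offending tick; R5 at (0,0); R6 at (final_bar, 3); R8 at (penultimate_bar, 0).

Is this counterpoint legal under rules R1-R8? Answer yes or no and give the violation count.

No (6 violations)

bar 0: v0=A3 v1=A4 (P8)
bar 1: v0=G3 v1=B3 (M3)
bar 2: v0=F3 v1=B4 (TT)
bar 3: v0=A3 v1=C4 (m3)
bar 4: v0=B3 v1=F4 (TT)
bar 5: v0=A3 v1=A4 (P8)
bar 6: v0=F3 v1=A3 (M3)
bar 7: v0=G3 v1=E4 (M6)
bar 8: v0=A3 v1=A4 (P8)
  R7 @ bar1.0: F4->B3 leap 6st
  R4 @ bar2.0: F3/B4 TT untreated
  R7 @ bar2.1: B4->A3 leap 14st
  R4 @ bar4.0: B3/F4 TT untreated
  R2 @ bar8.0: G3/B3 M3 -> A3/A4 P8 similar
  R7 @ bar8.0: B3->A4 leap 10st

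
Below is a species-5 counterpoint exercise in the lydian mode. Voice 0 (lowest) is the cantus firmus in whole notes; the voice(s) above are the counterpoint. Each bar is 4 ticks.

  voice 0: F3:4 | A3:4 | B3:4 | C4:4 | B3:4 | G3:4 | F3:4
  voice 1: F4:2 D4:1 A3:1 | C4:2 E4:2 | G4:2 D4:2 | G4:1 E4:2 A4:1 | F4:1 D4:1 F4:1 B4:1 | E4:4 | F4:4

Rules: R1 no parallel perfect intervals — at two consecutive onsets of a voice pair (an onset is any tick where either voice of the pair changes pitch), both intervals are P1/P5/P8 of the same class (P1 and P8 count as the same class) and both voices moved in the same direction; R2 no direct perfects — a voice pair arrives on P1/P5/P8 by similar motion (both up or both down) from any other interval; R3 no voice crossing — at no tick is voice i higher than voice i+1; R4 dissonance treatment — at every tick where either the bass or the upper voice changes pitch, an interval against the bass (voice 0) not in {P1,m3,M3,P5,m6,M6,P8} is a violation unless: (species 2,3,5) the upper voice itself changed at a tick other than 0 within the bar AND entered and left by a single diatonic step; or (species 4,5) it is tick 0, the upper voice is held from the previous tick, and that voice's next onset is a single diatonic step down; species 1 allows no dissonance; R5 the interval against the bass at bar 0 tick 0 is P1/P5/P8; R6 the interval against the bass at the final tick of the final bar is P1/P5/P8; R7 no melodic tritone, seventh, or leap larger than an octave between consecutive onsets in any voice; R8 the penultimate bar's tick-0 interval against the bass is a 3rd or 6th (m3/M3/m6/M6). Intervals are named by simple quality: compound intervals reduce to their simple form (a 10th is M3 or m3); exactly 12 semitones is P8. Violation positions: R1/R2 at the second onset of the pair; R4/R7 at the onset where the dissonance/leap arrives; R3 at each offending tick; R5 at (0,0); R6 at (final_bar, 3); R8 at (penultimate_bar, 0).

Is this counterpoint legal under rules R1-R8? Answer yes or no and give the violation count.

No (4 violations)

bar 0: v0=F3 v1=F4 (P8)
bar 1: v0=A3 v1=C4 (m3)
bar 2: v0=B3 v1=G4 (m6)
bar 3: v0=C4 v1=G4 (P5)
bar 4: v0=B3 v1=F4 (TT)
bar 5: v0=G3 v1=E4 (M6)
bar 6: v0=F3 v1=F4 (P8)
  R2 @ bar3.0: B3/D4 m3 -> C4/G4 P5 similar
  R4 @ bar4.0: B3/F4 TT untreated
  R4 @ bar4.2: B3/F4 TT untreated
  R7 @ bar4.3: F4->B4 leap 6st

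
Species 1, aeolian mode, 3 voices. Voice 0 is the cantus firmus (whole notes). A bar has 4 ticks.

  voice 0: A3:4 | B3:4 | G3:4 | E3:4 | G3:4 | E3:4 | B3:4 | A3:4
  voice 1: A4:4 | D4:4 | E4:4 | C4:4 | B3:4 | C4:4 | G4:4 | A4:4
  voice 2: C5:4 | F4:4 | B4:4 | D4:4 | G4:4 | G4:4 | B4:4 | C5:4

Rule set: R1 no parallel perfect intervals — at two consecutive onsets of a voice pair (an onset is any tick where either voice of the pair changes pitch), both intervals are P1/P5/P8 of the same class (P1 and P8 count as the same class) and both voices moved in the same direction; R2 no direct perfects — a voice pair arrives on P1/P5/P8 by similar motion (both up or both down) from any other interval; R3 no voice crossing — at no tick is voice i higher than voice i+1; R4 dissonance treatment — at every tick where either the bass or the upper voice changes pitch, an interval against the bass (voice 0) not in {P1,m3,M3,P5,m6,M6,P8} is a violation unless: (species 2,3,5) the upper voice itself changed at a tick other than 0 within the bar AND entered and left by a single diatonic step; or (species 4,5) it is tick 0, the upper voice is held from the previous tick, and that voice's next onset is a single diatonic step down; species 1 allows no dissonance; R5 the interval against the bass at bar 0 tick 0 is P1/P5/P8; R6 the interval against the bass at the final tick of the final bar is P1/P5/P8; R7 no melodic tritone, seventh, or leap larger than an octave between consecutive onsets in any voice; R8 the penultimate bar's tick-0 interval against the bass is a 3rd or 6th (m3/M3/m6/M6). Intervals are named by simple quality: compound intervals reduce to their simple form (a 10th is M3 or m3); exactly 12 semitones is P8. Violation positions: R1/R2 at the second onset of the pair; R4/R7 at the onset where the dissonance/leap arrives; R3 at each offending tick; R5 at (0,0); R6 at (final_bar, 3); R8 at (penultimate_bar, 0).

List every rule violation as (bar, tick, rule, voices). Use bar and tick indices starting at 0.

(0, 0, R5, (0, 2))
(1, 0, R4, (0, 2))
(2, 0, R2, (1, 2))
(2, 0, R7, (2,))
(3, 0, R4, (0, 2))
(4, 0, R2, (0, 2))
(6, 0, R2, (0, 2))
(6, 0, R8, (0, 2))
(7, 3, R6, (0, 2))

bar 0: v0=A3 v1=A4 v2=C5 downbeat m3
bar 1: v0=B3 v1=D4 v2=F4 downbeat TT
bar 2: v0=G3 v1=E4 v2=B4 downbeat M3
bar 3: v0=E3 v1=C4 v2=D4 downbeat m7
bar 4: v0=G3 v1=B3 v2=G4 downbeat P8
bar 5: v0=E3 v1=C4 v2=G4 downbeat m3
bar 6: v0=B3 v1=G4 v2=B4 downbeat P8
bar 7: v0=A3 v1=A4 v2=C5 downbeat m3
  -> R5 @ bar 0 tick 0 v(0, 2): opens on m3
  -> R4 @ bar 1 tick 0 v(0, 2): B3/F4 TT untreated
  -> R2 @ bar 2 tick 0 v(1, 2): D4/F4 m3 -> E4/B4 P5 similar
  -> R7 @ bar 2 tick 0 v(2,): F4->B4 leap 6st
  -> R4 @ bar 3 tick 0 v(0, 2): E3/D4 m7 untreated
  -> R2 @ bar 4 tick 0 v(0, 2): E3/D4 m7 -> G3/G4 P8 similar
  -> R2 @ bar 6 tick 0 v(0, 2): E3/G4 m3 -> B3/B4 P8 similar
  -> R8 @ bar 6 tick 0 v(0, 2): penult P8 not 3rd/6th
  -> R6 @ bar 7 tick 3 v(0, 2): closes on m3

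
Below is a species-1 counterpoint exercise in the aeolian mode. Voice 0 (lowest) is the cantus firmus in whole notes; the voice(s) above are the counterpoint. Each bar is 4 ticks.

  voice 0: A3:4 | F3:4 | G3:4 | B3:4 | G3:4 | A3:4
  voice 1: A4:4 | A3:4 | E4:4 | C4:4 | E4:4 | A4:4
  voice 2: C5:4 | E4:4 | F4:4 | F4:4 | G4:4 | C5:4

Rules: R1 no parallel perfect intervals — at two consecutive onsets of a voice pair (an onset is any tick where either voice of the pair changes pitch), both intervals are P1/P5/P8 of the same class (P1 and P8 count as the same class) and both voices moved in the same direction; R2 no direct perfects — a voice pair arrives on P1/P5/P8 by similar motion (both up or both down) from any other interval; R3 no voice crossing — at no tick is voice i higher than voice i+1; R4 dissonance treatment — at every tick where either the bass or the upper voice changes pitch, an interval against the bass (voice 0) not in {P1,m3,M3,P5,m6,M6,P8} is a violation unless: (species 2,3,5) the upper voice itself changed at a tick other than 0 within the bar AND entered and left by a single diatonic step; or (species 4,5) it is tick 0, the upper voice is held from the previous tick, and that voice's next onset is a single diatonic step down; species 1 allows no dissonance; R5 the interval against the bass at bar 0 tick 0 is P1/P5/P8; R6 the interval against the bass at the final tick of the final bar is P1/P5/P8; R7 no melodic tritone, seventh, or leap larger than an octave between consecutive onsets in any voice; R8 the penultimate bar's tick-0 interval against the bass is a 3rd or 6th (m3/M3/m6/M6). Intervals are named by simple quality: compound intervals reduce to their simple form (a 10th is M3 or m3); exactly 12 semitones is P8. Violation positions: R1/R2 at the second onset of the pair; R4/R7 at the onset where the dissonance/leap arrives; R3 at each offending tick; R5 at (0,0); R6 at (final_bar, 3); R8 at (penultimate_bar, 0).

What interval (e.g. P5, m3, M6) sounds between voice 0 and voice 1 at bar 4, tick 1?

voice 0=G3 voice 1=E4 -> M6

M6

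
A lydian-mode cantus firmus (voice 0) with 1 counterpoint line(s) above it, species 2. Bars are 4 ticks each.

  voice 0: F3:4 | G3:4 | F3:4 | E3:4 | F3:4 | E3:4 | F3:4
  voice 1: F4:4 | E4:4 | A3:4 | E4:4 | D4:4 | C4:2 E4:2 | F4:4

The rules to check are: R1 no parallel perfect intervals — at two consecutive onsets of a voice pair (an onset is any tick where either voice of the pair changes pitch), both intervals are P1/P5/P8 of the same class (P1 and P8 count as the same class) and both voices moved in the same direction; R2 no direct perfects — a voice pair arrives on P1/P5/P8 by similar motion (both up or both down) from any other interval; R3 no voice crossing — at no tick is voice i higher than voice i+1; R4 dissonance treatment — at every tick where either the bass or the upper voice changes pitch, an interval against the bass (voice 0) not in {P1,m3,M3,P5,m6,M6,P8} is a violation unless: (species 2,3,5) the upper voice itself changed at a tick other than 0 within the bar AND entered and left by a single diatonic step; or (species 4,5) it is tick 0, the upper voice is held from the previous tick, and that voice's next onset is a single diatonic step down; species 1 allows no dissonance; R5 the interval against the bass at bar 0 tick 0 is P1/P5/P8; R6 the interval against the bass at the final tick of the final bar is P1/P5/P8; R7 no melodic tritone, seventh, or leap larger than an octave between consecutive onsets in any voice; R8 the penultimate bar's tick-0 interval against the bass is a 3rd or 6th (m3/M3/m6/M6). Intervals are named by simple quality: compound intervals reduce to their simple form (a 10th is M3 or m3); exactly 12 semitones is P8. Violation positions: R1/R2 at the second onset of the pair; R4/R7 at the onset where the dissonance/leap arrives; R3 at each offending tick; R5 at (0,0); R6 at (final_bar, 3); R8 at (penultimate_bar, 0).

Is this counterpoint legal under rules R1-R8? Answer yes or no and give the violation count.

bar 0: v0=F3 v1=F4 (P8)
bar 1: v0=G3 v1=E4 (M6)
bar 2: v0=F3 v1=A3 (M3)
bar 3: v0=E3 v1=E4 (P8)
bar 4: v0=F3 v1=D4 (M6)
bar 5: v0=E3 v1=C4 (m6)
bar 6: v0=F3 v1=F4 (P8)
  R1 @ bar6.0: E3/E4 P8 -> F3/F4 P8 similar

No (1 violations)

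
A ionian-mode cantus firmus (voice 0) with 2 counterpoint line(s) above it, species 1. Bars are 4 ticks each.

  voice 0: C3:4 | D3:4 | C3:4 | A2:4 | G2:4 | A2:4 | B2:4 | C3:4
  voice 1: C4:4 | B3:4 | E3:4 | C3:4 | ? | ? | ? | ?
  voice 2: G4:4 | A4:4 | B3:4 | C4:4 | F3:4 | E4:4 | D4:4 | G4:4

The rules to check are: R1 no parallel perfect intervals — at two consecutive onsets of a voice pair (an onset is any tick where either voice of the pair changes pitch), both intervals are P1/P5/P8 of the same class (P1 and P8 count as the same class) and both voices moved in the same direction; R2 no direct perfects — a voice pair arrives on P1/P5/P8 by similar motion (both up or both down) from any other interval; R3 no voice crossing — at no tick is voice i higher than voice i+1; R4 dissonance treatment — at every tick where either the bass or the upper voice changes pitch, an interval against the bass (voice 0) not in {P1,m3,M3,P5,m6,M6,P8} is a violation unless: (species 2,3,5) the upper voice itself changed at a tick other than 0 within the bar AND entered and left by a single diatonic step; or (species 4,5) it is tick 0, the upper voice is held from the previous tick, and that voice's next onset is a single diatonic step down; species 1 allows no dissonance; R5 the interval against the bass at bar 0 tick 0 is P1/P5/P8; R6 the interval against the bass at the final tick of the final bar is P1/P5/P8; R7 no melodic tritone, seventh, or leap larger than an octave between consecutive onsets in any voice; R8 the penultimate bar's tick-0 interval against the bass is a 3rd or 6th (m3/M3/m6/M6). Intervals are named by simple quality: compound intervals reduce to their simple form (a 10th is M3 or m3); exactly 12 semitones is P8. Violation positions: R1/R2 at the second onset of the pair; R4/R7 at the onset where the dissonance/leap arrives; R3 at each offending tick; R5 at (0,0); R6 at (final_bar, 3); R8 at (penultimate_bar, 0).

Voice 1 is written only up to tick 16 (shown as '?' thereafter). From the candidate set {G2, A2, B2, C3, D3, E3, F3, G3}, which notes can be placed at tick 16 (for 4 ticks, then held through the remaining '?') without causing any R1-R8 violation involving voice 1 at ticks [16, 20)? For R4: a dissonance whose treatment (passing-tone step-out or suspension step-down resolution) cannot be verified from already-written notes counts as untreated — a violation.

G2: violates R2
A2: violates R4
B2: legal
C3: violates R4
D3: legal
E3: legal
F3: violates R4
G3: violates R3

{B2, D3, E3}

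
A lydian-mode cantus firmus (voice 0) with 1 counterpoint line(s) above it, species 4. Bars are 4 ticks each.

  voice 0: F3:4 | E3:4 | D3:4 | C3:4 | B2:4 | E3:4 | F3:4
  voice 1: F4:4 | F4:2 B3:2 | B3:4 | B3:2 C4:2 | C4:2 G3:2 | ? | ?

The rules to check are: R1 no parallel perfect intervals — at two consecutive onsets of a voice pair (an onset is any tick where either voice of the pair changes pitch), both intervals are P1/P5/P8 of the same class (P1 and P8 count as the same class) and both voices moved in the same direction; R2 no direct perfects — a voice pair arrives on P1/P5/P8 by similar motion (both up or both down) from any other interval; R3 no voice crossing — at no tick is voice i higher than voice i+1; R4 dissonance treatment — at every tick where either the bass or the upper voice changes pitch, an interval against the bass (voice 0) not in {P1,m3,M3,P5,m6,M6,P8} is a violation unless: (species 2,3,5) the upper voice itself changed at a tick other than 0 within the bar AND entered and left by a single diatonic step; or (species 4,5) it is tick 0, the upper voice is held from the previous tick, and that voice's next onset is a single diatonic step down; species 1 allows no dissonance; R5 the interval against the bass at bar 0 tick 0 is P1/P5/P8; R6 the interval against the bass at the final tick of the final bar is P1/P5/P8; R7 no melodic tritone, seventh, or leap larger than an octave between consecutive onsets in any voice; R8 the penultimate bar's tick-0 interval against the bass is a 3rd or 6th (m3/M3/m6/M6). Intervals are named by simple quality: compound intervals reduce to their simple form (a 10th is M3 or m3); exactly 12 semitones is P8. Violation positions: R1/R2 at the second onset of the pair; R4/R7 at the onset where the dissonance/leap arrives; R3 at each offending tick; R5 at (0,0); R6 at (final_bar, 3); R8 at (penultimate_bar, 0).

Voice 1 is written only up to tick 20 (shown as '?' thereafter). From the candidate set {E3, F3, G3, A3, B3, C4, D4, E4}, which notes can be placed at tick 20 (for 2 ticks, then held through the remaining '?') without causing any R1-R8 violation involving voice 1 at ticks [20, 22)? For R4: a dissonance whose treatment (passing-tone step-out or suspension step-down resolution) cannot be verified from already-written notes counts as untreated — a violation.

E3: violates R8
F3: violates R4,R8
G3: legal
A3: violates R4,R8
B3: violates R2,R8
C4: legal
D4: violates R4,R8
E4: violates R2,R8

{C4, G3}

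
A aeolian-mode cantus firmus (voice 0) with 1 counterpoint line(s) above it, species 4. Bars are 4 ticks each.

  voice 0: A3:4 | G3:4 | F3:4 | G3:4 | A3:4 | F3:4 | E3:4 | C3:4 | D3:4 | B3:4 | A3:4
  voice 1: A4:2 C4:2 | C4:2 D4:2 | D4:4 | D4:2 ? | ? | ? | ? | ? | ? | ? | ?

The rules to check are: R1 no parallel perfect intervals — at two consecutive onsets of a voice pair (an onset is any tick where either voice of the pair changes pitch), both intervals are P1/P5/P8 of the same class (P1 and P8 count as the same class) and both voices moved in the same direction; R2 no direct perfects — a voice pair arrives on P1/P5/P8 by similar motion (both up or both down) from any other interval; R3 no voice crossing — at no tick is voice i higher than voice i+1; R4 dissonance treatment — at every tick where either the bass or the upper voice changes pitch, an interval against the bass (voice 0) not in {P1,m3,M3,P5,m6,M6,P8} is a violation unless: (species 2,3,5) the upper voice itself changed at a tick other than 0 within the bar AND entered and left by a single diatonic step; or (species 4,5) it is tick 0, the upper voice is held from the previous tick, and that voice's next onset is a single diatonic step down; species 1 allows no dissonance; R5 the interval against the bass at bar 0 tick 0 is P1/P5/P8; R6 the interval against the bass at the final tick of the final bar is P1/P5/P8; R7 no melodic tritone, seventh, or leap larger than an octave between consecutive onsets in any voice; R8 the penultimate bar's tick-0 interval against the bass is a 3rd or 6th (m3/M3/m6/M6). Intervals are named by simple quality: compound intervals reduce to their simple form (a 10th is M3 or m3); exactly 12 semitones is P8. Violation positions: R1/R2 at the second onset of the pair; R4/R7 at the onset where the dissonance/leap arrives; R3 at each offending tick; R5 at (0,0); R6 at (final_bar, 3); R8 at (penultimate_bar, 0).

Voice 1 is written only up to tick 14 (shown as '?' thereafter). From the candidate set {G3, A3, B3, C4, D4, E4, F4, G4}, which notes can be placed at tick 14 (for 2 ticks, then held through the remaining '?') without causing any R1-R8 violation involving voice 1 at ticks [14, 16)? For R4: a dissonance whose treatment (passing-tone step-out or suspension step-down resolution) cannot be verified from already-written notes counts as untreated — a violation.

{B3, D4, E4, G3, G4}

G3: legal
A3: violates R4
B3: legal
C4: violates R4
D4: legal
E4: legal
F4: violates R4
G4: legal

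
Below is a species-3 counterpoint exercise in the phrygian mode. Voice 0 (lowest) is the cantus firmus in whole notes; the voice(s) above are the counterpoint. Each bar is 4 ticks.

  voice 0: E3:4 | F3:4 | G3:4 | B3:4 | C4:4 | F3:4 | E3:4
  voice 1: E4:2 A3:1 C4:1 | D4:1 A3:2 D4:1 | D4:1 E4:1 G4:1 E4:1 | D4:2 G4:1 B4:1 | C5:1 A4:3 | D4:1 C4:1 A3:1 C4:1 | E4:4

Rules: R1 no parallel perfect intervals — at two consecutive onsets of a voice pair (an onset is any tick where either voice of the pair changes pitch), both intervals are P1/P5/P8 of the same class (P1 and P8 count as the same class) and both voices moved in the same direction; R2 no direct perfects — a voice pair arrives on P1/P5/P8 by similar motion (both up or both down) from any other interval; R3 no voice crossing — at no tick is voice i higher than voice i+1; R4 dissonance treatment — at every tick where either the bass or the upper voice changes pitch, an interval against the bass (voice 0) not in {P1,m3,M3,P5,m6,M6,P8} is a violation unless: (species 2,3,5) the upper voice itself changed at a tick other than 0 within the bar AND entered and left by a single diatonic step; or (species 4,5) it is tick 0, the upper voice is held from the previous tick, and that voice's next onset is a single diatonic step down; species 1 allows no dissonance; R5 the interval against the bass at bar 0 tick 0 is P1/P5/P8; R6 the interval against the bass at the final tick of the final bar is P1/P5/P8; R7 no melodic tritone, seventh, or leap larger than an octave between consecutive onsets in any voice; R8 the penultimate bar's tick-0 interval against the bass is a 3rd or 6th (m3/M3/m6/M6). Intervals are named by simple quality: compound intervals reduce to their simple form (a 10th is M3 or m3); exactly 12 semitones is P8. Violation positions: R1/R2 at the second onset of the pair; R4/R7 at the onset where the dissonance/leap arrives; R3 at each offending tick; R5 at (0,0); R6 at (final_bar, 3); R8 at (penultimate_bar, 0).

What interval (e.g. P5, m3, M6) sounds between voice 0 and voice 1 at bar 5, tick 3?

P5

voice 0=F3 voice 1=C4 -> P5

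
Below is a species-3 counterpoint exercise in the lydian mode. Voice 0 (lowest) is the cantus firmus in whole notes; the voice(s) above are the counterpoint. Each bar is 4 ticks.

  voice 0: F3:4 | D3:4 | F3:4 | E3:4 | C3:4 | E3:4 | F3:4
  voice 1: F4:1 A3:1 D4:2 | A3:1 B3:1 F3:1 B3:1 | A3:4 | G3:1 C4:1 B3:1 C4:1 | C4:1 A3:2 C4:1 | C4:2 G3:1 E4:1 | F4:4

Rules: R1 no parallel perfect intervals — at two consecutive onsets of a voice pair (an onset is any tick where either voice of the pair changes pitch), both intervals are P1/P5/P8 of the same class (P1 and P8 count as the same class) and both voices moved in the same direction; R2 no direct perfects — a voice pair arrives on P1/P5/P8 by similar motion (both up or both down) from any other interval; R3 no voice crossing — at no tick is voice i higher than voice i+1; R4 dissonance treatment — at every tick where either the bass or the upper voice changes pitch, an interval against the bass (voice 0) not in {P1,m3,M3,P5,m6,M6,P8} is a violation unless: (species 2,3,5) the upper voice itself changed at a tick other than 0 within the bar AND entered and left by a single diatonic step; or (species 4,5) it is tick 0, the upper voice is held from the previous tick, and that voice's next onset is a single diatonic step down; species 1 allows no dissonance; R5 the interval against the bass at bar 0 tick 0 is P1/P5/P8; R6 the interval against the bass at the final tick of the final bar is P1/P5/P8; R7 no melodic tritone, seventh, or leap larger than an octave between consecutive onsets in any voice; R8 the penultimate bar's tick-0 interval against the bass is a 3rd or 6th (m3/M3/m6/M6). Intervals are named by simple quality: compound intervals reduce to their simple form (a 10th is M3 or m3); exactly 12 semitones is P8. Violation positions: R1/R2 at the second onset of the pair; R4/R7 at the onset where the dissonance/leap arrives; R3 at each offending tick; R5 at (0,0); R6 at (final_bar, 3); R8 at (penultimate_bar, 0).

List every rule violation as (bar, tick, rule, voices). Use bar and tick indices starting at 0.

(1, 0, R2, (0, 1))
(1, 2, R7, (1,))
(1, 3, R7, (1,))
(6, 0, R1, (0, 1))

bar 0: v0=F3 v1=F4 downbeat P8
bar 1: v0=D3 v1=A3 downbeat P5
bar 2: v0=F3 v1=A3 downbeat M3
bar 3: v0=E3 v1=G3 downbeat m3
bar 4: v0=C3 v1=C4 downbeat P8
bar 5: v0=E3 v1=C4 downbeat m6
bar 6: v0=F3 v1=F4 downbeat P8
  -> R2 @ bar 1 tick 0 v(0, 1): F3/D4 M6 -> D3/A3 P5 similar
  -> R7 @ bar 1 tick 2 v(1,): B3->F3 leap 6st
  -> R7 @ bar 1 tick 3 v(1,): F3->B3 leap 6st
  -> R1 @ bar 6 tick 0 v(0, 1): E3/E4 P8 -> F3/F4 P8 similar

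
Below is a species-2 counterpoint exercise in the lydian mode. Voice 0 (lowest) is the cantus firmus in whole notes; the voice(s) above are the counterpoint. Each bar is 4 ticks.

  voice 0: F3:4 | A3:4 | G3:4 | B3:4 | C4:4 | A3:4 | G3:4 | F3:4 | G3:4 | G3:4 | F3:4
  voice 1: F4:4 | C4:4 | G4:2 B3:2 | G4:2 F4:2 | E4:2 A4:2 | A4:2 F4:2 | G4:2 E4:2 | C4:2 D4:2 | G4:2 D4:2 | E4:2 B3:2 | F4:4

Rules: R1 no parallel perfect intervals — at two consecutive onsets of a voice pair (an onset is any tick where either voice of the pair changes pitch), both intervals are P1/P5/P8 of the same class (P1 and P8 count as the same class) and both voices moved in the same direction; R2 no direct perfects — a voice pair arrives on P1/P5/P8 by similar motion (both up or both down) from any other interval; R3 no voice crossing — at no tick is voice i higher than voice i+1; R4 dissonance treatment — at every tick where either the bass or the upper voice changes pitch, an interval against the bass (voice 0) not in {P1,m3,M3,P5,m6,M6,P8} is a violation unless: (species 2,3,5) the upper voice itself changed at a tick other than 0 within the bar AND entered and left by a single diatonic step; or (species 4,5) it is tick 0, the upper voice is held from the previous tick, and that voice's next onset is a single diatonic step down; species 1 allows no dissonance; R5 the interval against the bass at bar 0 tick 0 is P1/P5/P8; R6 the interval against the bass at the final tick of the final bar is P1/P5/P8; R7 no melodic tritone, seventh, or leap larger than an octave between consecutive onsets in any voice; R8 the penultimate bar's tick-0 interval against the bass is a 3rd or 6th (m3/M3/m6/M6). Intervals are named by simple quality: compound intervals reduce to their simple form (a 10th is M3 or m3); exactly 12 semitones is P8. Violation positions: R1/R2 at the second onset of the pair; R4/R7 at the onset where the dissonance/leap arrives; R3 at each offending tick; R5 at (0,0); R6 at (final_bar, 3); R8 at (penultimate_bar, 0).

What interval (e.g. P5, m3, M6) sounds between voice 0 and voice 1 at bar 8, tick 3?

voice 0=G3 voice 1=D4 -> P5

P5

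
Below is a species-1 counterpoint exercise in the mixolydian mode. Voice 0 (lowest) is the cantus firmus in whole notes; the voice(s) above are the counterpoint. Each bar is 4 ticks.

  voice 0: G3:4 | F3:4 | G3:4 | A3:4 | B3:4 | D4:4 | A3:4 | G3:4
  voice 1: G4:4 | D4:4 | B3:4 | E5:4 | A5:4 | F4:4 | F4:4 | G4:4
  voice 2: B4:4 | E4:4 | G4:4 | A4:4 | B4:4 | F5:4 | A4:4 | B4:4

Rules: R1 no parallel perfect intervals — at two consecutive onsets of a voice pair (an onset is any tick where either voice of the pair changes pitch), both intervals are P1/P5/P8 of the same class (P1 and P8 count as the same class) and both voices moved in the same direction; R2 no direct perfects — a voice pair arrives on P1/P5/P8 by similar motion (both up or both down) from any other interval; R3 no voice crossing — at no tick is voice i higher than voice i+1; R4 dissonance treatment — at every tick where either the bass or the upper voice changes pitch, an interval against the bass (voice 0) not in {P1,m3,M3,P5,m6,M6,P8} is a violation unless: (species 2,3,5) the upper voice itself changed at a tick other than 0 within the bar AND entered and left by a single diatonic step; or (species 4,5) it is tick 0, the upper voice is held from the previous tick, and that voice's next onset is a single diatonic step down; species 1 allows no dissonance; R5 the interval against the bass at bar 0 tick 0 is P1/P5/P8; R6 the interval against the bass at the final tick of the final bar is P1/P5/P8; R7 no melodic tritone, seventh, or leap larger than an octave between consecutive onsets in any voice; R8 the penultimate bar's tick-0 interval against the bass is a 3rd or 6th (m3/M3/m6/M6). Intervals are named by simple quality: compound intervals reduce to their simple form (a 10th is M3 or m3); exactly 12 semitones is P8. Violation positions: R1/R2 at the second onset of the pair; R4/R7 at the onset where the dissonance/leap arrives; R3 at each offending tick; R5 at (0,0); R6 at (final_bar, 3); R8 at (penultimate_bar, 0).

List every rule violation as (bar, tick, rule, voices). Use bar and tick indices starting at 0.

bar 0: v0=G3 v1=G4 v2=B4 downbeat M3
bar 1: v0=F3 v1=D4 v2=E4 downbeat M7
bar 2: v0=G3 v1=B3 v2=G4 downbeat P8
bar 3: v0=A3 v1=E5 v2=A4 downbeat P8
bar 4: v0=B3 v1=A5 v2=B4 downbeat P8
bar 5: v0=D4 v1=F4 v2=F5 downbeat m3
bar 6: v0=A3 v1=F4 v2=A4 downbeat P8
bar 7: v0=G3 v1=G4 v2=B4 downbeat M3
  -> R5 @ bar 0 tick 0 v(0, 2): opens on M3
  -> R4 @ bar 1 tick 0 v(0, 2): F3/E4 M7 untreated
  -> R2 @ bar 2 tick 0 v(0, 2): F3/E4 M7 -> G3/G4 P8 similar
  -> R1 @ bar 3 tick 0 v(0, 2): G3/G4 P8 -> A3/A4 P8 similar
  -> R2 @ bar 3 tick 0 v(0, 1): G3/B3 M3 -> A3/E5 P5 similar
  -> R2 @ bar 3 tick 0 v(1, 2): B3/G4 m6 -> E5/A4 P5 similar
  -> R3 @ bar 3 tick 0 v(1, 2): E5 above A4
  -> R7 @ bar 3 tick 0 v(1,): B3->E5 leap 17st
  -> R3 @ bar 3 tick 1 v(1, 2): E5 above A4
  -> R3 @ bar 3 tick 2 v(1, 2): E5 above A4
  -> R3 @ bar 3 tick 3 v(1, 2): E5 above A4
  -> R1 @ bar 4 tick 0 v(0, 2): A3/A4 P8 -> B3/B4 P8 similar
  -> R3 @ bar 4 tick 0 v(1, 2): A5 above B4
  -> R4 @ bar 4 tick 0 v(0, 1): B3/A5 m7 untreated
  -> R3 @ bar 4 tick 1 v(1, 2): A5 above B4
  -> R3 @ bar 4 tick 2 v(1, 2): A5 above B4
  -> R3 @ bar 4 tick 3 v(1, 2): A5 above B4
  -> R7 @ bar 5 tick 0 v(1,): A5->F4 leap 16st
  -> R7 @ bar 5 tick 0 v(2,): B4->F5 leap 6st
  -> R2 @ bar 6 tick 0 v(0, 2): D4/F5 m3 -> A3/A4 P8 similar
  -> R8 @ bar 6 tick 0 v(0, 2): penult P8 not 3rd/6th
  -> R6 @ bar 7 tick 3 v(0, 2): closes on M3

(0, 0, R5, (0, 2))
(1, 0, R4, (0, 2))
(2, 0, R2, (0, 2))
(3, 0, R1, (0, 2))
(3, 0, R2, (0, 1))
(3, 0, R2, (1, 2))
(3, 0, R3, (1, 2))
(3, 0, R7, (1,))
(3, 1, R3, (1, 2))
(3, 2, R3, (1, 2))
(3, 3, R3, (1, 2))
(4, 0, R1, (0, 2))
(4, 0, R3, (1, 2))
(4, 0, R4, (0, 1))
(4, 1, R3, (1, 2))
(4, 2, R3, (1, 2))
(4, 3, R3, (1, 2))
(5, 0, R7, (1,))
(5, 0, R7, (2,))
(6, 0, R2, (0, 2))
(6, 0, R8, (0, 2))
(7, 3, R6, (0, 2))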